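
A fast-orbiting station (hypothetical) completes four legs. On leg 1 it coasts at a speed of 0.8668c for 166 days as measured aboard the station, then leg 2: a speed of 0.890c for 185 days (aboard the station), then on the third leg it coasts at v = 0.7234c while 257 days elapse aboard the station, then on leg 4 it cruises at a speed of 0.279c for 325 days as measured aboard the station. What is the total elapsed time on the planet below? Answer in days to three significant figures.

Δt = 1450 days

Leg 1: γ = 1/√(1 − 0.8668²) = 1/√0.2487 = 2.005; Δt_1 = 2.005 × 166 = 332.9 days.
Leg 2: γ = 1/√(1 − 0.890²) = 1/√0.2079 = 2.193; Δt_2 = 2.193 × 185 = 405.7 days.
Leg 3: γ = 1/√(1 − 0.7234²) = 1/√0.4767 = 1.448; Δt_3 = 1.448 × 257 = 372.2 days.
Leg 4: γ = 1/√(1 − 0.279²) = 1/√0.9222 = 1.041; Δt_4 = 1.041 × 325 = 338.4 days.
Total: 332.9 + 405.7 + 372.2 + 338.4 days.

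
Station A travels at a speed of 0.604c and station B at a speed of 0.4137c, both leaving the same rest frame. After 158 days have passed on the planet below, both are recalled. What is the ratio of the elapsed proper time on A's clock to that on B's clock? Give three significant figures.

τ_A/τ_B = 0.875

A: γ = 1/√(1 − 0.604²) = 1/√0.6352 = 1.255. B: γ = 1/√(1 − 0.4137²) = 1/√0.8289 = 1.098.
τ_A/τ_B = γ_B/γ_A = 1.098/1.255 = 0.8754, so τ_A/τ_B = 0.8754.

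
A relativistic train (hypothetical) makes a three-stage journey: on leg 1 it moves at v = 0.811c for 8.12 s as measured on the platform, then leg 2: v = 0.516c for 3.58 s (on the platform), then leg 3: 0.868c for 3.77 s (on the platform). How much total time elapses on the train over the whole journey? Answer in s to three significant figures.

Leg 1: γ = 1/√(1 − 0.811²) = 1/√0.3423 = 1.709; τ_1 = 8.12/1.709 = 4.751 s.
Leg 2: γ = 1/√(1 − 0.516²) = 1/√0.7337 = 1.167; τ_2 = 3.58/1.167 = 3.067 s.
Leg 3: γ = 1/√(1 − 0.868²) = 1/√0.2466 = 2.014; τ_3 = 3.77/2.014 = 1.872 s.
Total: 4.751 + 3.067 + 1.872 s.

τ = 9.69 s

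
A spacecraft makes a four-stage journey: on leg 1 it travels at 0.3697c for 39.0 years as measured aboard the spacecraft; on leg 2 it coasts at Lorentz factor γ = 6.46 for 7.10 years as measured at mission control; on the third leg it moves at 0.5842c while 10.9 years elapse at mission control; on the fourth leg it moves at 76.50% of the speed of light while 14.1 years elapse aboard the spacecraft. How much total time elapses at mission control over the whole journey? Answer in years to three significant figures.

Leg 1: γ = 1/√(1 − 0.3697²) = 1/√0.8633 = 1.076; Δt_1 = 1.076 × 39.0 = 41.97 years.
Leg 2: 7.10 years is already measured at mission control.
Leg 3: 10.9 years is already measured at mission control.
Leg 4: β = 0.7650; γ = 1/√(1 − 0.7650²) = 1/√0.4148 = 1.553; Δt_4 = 1.553 × 14.1 = 21.89 years.
Total: 41.97 + 7.100 + 10.90 + 21.89 years.

Δt = 81.9 years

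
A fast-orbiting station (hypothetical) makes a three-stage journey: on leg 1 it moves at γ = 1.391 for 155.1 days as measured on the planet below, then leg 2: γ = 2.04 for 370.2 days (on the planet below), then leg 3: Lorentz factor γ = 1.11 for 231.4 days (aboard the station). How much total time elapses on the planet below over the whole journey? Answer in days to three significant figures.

Δt = 782 days

Leg 1: 155.1 days is already measured on the planet below.
Leg 2: 370.2 days is already measured on the planet below.
Leg 3: γ = 1.11; Δt_3 = 1.110 × 231.4 = 256.9 days.
Total: 155.1 + 370.2 + 256.9 days.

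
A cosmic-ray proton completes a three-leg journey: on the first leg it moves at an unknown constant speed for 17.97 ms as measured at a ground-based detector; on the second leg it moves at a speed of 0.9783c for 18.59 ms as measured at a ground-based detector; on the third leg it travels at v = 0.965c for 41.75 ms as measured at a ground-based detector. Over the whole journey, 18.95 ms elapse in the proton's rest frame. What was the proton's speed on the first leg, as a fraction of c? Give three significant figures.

Leg 1: speed unknown; τ_1 = 17.97/γ_1.
Leg 2: γ = 1/√(1 − 0.9783²) = 1/√0.04293 = 4.826; τ_2 = 18.59/4.826 = 3.852 ms.
Leg 3: γ = 1/√(1 − 0.965²) = 1/√0.06878 = 3.813; τ_3 = 41.75/3.813 = 10.95 ms.
Total proper time: τ_1 + 3.852 + 10.95 = 18.95, so τ_1 = 18.95 − 14.80 = 4.149 ms.
γ_1 = 17.97/4.149 = 4.331; β = √(1 − 1/γ²) = √0.9467.

β = 0.973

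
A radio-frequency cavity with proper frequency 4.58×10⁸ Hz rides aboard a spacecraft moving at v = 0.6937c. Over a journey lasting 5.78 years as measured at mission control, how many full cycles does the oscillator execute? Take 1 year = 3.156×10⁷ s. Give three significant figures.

γ = 1/√(1 − 0.6937²) = 1/√0.5188 = 1.388
The oscillator's own cycle count is N = f × τ where τ is the proper time aboard the spacecraft. τ = Δt/γ = 5.78/1.388 = 4.163 years = 1.314×10⁸ s.
N = 4.58×10⁸ × 1.314×10⁸ = 6.018×10¹⁶.

N = 6.02×10¹⁶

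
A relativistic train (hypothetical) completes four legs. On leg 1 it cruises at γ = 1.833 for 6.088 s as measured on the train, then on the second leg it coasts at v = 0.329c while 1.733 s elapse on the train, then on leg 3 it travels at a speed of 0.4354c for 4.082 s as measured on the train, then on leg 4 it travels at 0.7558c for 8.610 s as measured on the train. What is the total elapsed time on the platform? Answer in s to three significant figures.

Leg 1: γ = 1.833; Δt_1 = 1.833 × 6.088 = 11.16 s.
Leg 2: γ = 1/√(1 − 0.329²) = 1/√0.8918 = 1.059; Δt_2 = 1.059 × 1.733 = 1.835 s.
Leg 3: γ = 1/√(1 − 0.4354²) = 1/√0.8104 = 1.111; Δt_3 = 1.111 × 4.082 = 4.534 s.
Leg 4: γ = 1/√(1 − 0.7558²) = 1/√0.4288 = 1.527; Δt_4 = 1.527 × 8.610 = 13.15 s.
Total: 11.16 + 1.835 + 4.534 + 13.15 s.

Δt = 30.7 s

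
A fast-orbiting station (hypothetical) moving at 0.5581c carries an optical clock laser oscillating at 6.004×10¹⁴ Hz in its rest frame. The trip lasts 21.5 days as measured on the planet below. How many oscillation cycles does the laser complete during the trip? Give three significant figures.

γ = 1/√(1 − 0.5581²) = 1/√0.6885 = 1.205
The oscillator's own cycle count is N = f × τ where τ is the proper time aboard the station. τ = Δt/γ = 21.5/1.205 = 17.84 days = 1.541×10⁶ s.
N = 6.004×10¹⁴ × 1.541×10⁶ = 9.254×10²⁰.

N = 9.25×10²⁰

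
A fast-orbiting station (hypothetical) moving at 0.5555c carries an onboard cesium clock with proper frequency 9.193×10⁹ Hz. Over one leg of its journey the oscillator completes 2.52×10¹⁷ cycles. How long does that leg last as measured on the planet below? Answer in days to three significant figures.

γ = 1/√(1 − 0.5555²) = 1/√0.6914 = 1.203
Proper time for N cycles: τ = N/f = 2.52×10¹⁷/(9.193×10⁹) = 2.741×10⁷ s = 317.3 days.
Lab-frame duration Δt = γτ = 1.203 × 317.3 = 381.6 days.

Δt = 382 days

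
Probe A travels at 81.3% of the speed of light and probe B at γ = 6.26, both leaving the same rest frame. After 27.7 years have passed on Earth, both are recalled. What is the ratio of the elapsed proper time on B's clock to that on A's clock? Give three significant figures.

A: β = 0.813; γ = 1/√(1 − 0.813²) = 1/√0.3390 = 1.717. B: γ = 6.26.
τ_A/τ_B = γ_B/γ_A = 6.260/1.717 = 3.645, so τ_B/τ_A = 0.2744.

τ_B/τ_A = 0.274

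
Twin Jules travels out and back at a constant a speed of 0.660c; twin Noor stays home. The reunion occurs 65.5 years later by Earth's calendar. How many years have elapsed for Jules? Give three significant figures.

τ = 49.2 years

γ = 1/√(1 − 0.660²) = 1/√0.5644 = 1.331
Jules's clock measures proper time along the trip: τ = Δt/γ = 65.5/1.331 years.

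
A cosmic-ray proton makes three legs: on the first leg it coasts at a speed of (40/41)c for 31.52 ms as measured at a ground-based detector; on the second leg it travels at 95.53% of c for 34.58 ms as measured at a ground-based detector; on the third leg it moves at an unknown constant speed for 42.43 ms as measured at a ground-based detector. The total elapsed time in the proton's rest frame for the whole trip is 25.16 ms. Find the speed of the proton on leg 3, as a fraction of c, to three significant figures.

β = 0.982

Leg 1: γ = 1/√(1 − (40/41)²) = 41/9 ≈ 4.556; τ_1 = 31.52/4.556 = 6.919 ms.
Leg 2: β = 0.9553; γ = 1/√(1 − 0.9553²) = 1/√0.08740 = 3.383; τ_2 = 34.58/3.383 = 10.22 ms.
Leg 3: speed unknown; τ_3 = 42.43/γ_3.
Total proper time: 6.919 + 10.22 + τ_3 = 25.16, so τ_3 = 25.16 − 17.14 = 8.018 ms.
γ_3 = 42.43/8.018 = 5.292; β = √(1 − 1/γ²) = √0.9643.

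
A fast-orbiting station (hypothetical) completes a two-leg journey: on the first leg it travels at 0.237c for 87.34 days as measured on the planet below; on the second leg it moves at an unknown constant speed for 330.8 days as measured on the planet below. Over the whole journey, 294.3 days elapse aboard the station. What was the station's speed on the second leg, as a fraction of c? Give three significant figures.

Leg 1: γ = 1/√(1 − 0.237²) = 1/√0.9438 = 1.029; τ_1 = 87.34/1.029 = 84.85 days.
Leg 2: speed unknown; τ_2 = 330.8/γ_2.
Total proper time: 84.85 + τ_2 = 294.3, so τ_2 = 294.3 − 84.85 = 209.4 days.
γ_2 = 330.8/209.4 = 1.579; β = √(1 − 1/γ²) = √0.5991.

β = 0.774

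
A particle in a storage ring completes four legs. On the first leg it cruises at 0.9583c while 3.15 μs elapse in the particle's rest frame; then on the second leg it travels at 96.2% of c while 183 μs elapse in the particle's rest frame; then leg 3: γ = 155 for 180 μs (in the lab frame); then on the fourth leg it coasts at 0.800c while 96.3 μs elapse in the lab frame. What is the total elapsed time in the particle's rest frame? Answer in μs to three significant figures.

τ = 245 μs

Leg 1: 3.15 μs is already measured in the particle's rest frame.
Leg 2: 183 μs is already measured in the particle's rest frame.
Leg 3: γ = 155; τ_3 = 180/155.0 = 1.161 μs.
Leg 4: γ = 1/√(1 − 0.800²) = 5/3 ≈ 1.667; τ_4 = 96.3/1.667 = 57.78 μs.
Total: 3.150 + 183.0 + 1.161 + 57.78 μs.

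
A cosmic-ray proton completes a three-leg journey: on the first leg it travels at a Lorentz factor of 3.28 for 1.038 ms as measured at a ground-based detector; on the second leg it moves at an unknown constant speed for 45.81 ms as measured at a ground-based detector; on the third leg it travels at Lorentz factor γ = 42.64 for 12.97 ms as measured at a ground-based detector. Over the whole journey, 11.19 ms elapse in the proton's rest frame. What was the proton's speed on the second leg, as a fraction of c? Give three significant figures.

β = 0.973

Leg 1: γ = 3.28; τ_1 = 1.038/3.280 = 0.3165 ms.
Leg 2: speed unknown; τ_2 = 45.81/γ_2.
Leg 3: γ = 42.64; τ_3 = 12.97/42.64 = 0.3042 ms.
Total proper time: 0.3165 + τ_2 + 0.3042 = 11.19, so τ_2 = 11.19 − 0.6206 = 10.57 ms.
γ_2 = 45.81/10.57 = 4.334; β = √(1 − 1/γ²) = √0.9468.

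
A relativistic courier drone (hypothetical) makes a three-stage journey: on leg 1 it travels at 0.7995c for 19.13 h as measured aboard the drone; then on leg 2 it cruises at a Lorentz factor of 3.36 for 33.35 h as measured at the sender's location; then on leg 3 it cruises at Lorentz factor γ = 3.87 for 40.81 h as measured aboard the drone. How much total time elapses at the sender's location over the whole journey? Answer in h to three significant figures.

Leg 1: γ = 1/√(1 − 0.7995²) = 1/√0.3608 = 1.665; Δt_1 = 1.665 × 19.13 = 31.85 h.
Leg 2: 33.35 h is already measured at the sender's location.
Leg 3: γ = 3.87; Δt_3 = 3.870 × 40.81 = 157.9 h.
Total: 31.85 + 33.35 + 157.9 h.

Δt = 223 h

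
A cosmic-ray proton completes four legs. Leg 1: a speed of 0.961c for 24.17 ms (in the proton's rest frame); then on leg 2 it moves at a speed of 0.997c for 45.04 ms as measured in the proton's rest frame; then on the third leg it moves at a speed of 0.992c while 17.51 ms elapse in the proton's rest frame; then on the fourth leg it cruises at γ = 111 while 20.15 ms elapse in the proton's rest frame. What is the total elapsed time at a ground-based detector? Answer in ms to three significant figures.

Δt = 3040 ms

Leg 1: γ = 1/√(1 − 0.961²) = 1/√0.07648 = 3.616; Δt_1 = 3.616 × 24.17 = 87.40 ms.
Leg 2: γ = 1/√(1 − 0.997²) = 1/√0.005991 = 12.92; Δt_2 = 12.92 × 45.04 = 581.9 ms.
Leg 3: γ = 1/√(1 − 0.992²) = 1/√0.01594 = 7.922; Δt_3 = 7.922 × 17.51 = 138.7 ms.
Leg 4: γ = 111; Δt_4 = 111.0 × 20.15 = 2237 ms.
Total: 87.40 + 581.9 + 138.7 + 2237 ms.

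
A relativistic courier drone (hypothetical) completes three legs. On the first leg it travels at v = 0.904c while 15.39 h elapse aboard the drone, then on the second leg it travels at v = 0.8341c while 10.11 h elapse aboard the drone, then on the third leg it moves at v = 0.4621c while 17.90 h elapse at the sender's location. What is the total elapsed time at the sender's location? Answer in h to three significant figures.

Leg 1: γ = 1/√(1 − 0.904²) = 1/√0.1828 = 2.339; Δt_1 = 2.339 × 15.39 = 36.00 h.
Leg 2: γ = 1/√(1 − 0.8341²) = 1/√0.3043 = 1.813; Δt_2 = 1.813 × 10.11 = 18.33 h.
Leg 3: 17.90 h is already measured at the sender's location.
Total: 36.00 + 18.33 + 17.90 h.

Δt = 72.2 h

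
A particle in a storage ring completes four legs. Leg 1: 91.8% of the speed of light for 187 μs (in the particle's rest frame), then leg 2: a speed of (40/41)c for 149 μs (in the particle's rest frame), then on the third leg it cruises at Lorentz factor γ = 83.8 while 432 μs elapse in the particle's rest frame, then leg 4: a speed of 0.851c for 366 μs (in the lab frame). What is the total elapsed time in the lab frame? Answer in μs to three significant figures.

Δt = 3.77×10⁴ μs

Leg 1: β = 0.918; γ = 1/√(1 − 0.918²) = 1/√0.1573 = 2.522; Δt_1 = 2.522 × 187 = 471.5 μs.
Leg 2: γ = 1/√(1 − (40/41)²) = 41/9 ≈ 4.556; Δt_2 = 4.556 × 149 = 678.8 μs.
Leg 3: γ = 83.8; Δt_3 = 83.80 × 432 = 3.620×10⁴ μs.
Leg 4: 366 μs is already measured in the lab frame.
Total: 471.5 + 678.8 + 3.620×10⁴ + 366.0 μs.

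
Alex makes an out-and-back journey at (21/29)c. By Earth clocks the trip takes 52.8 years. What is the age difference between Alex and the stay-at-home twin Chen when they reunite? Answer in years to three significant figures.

γ = 1/√(1 − (21/29)²) = 29/20 = 1.450
Alex's elapsed proper time: τ = 52.8/1.450 = 36.41 years.
Age gap = Δt − τ = 52.8 − 36.41 years.

Δt − τ = 16.4 years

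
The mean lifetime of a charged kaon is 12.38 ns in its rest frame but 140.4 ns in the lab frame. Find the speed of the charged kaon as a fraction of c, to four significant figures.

γ = Δt/τ₀ = 140.4/12.38 = 11.34
β = √(1 − 1/γ²) = √(1 − 0.007775) = √0.9922

β = 0.9961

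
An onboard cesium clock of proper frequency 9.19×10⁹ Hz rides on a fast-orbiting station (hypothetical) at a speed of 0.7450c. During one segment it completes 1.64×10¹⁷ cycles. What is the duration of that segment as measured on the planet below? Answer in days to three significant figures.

γ = 1/√(1 − 0.7450²) = 1/√0.4450 = 1.499
Proper time for N cycles: τ = N/f = 1.64×10¹⁷/(9.19×10⁹) = 1.785×10⁷ s = 206.5 days.
Lab-frame duration Δt = γτ = 1.499 × 206.5 = 309.6 days.

Δt = 310 days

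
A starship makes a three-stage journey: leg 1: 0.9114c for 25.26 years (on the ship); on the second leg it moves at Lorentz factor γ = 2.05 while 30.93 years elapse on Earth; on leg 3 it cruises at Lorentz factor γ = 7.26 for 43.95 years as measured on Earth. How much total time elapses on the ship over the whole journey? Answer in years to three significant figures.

τ = 46.4 years

Leg 1: 25.26 years is already measured on the ship.
Leg 2: γ = 2.05; τ_2 = 30.93/2.050 = 15.09 years.
Leg 3: γ = 7.26; τ_3 = 43.95/7.260 = 6.054 years.
Total: 25.26 + 15.09 + 6.054 years.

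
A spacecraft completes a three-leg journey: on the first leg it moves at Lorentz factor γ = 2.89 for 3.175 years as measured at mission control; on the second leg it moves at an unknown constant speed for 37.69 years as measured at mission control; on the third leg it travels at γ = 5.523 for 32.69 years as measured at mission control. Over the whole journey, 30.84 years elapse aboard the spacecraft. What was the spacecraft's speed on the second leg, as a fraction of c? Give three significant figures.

β = 0.775

Leg 1: γ = 2.89; τ_1 = 3.175/2.890 = 1.099 years.
Leg 2: speed unknown; τ_2 = 37.69/γ_2.
Leg 3: γ = 5.523; τ_3 = 32.69/5.523 = 5.919 years.
Total proper time: 1.099 + τ_2 + 5.919 = 30.84, so τ_2 = 30.84 − 7.018 = 23.82 years.
γ_2 = 37.69/23.82 = 1.582; β = √(1 − 1/γ²) = √0.6005.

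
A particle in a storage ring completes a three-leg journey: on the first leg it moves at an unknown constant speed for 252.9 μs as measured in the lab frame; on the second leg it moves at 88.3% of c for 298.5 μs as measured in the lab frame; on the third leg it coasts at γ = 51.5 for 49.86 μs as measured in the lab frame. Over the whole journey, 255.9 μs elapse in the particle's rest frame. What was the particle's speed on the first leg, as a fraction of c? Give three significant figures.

Leg 1: speed unknown; τ_1 = 252.9/γ_1.
Leg 2: β = 0.883; γ = 1/√(1 − 0.883²) = 1/√0.2203 = 2.131; τ_2 = 298.5/2.131 = 140.1 μs.
Leg 3: γ = 51.5; τ_3 = 49.86/51.50 = 0.9682 μs.
Total proper time: τ_1 + 140.1 + 0.9682 = 255.9, so τ_1 = 255.9 − 141.1 = 114.8 μs.
γ_1 = 252.9/114.8 = 2.203; β = √(1 − 1/γ²) = √0.7939.

β = 0.891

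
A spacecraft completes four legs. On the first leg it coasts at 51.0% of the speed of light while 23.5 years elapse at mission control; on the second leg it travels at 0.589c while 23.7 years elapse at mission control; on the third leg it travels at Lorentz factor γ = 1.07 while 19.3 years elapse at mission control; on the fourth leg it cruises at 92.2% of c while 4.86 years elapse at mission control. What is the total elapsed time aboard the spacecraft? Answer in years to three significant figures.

τ = 59.3 years

Leg 1: β = 0.510; γ = 1/√(1 − 0.510²) = 1/√0.7399 = 1.163; τ_1 = 23.5/1.163 = 20.21 years.
Leg 2: γ = 1/√(1 − 0.589²) = 1/√0.6531 = 1.237; τ_2 = 23.7/1.237 = 19.15 years.
Leg 3: γ = 1.07; τ_3 = 19.3/1.070 = 18.04 years.
Leg 4: β = 0.922; γ = 1/√(1 − 0.922²) = 1/√0.1499 = 2.583; τ_4 = 4.86/2.583 = 1.882 years.
Total: 20.21 + 19.15 + 18.04 + 1.882 years.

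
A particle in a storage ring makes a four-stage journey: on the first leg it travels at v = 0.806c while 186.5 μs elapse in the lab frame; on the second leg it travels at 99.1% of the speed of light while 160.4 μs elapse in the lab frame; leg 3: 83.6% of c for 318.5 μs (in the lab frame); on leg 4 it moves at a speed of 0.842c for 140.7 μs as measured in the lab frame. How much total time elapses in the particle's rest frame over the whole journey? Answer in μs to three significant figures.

Leg 1: γ = 1/√(1 − 0.806²) = 1/√0.3504 = 1.689; τ_1 = 186.5/1.689 = 110.4 μs.
Leg 2: β = 0.991; γ = 1/√(1 − 0.991²) = 1/√0.01792 = 7.470; τ_2 = 160.4/7.470 = 21.47 μs.
Leg 3: β = 0.836; γ = 1/√(1 − 0.836²) = 1/√0.3011 = 1.822; τ_3 = 318.5/1.822 = 174.8 μs.
Leg 4: γ = 1/√(1 − 0.842²) = 1/√0.2910 = 1.854; τ_4 = 140.7/1.854 = 75.90 μs.
Total: 110.4 + 21.47 + 174.8 + 75.90 μs.

τ = 383 μs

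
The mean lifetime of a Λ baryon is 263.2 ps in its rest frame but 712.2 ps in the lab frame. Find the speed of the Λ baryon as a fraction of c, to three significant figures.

γ = Δt/τ₀ = 712.2/263.2 = 2.706
β = √(1 − 1/γ²) = √(1 − 0.1366) = √0.8634

v = 0.929c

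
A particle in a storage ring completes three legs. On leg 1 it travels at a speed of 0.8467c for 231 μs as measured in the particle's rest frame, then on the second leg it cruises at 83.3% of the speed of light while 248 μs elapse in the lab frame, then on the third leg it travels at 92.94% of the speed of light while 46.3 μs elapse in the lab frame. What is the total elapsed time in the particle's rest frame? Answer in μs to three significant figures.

τ = 385 μs

Leg 1: 231 μs is already measured in the particle's rest frame.
Leg 2: β = 0.833; γ = 1/√(1 − 0.833²) = 1/√0.3061 = 1.807; τ_2 = 248/1.807 = 137.2 μs.
Leg 3: β = 0.9294; γ = 1/√(1 − 0.9294²) = 1/√0.1362 = 2.709; τ_3 = 46.3/2.709 = 17.09 μs.
Total: 231.0 + 137.2 + 17.09 μs.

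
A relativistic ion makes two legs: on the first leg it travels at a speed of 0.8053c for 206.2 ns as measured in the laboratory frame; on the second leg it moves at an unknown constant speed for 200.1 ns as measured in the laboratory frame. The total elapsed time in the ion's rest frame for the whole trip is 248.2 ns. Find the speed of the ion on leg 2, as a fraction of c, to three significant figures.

Leg 1: γ = 1/√(1 − 0.8053²) = 1/√0.3515 = 1.687; τ_1 = 206.2/1.687 = 122.2 ns.
Leg 2: speed unknown; τ_2 = 200.1/γ_2.
Total proper time: 122.2 + τ_2 = 248.2, so τ_2 = 248.2 − 122.2 = 126.0 ns.
γ_2 = 200.1/126.0 = 1.589; β = √(1 − 1/γ²) = √0.6038.

β = 0.777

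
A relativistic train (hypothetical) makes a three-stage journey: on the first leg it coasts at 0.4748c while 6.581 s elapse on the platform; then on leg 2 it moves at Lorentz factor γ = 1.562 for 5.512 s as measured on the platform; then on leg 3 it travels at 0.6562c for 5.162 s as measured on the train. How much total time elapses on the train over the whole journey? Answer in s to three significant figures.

τ = 14.5 s

Leg 1: γ = 1/√(1 − 0.4748²) = 1/√0.7746 = 1.136; τ_1 = 6.581/1.136 = 5.792 s.
Leg 2: γ = 1.562; τ_2 = 5.512/1.562 = 3.529 s.
Leg 3: 5.162 s is already measured on the train.
Total: 5.792 + 3.529 + 5.162 s.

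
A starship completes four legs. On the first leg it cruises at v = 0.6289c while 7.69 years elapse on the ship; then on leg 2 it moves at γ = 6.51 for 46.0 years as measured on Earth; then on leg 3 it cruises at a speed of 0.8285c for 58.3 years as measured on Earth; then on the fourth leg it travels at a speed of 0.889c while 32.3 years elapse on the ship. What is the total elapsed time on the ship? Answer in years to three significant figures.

τ = 79.7 years

Leg 1: 7.69 years is already measured on the ship.
Leg 2: γ = 6.51; τ_2 = 46.0/6.510 = 7.066 years.
Leg 3: γ = 1/√(1 − 0.8285²) = 1/√0.3136 = 1.786; τ_3 = 58.3/1.786 = 32.65 years.
Leg 4: 32.3 years is already measured on the ship.
Total: 7.690 + 7.066 + 32.65 + 32.30 years.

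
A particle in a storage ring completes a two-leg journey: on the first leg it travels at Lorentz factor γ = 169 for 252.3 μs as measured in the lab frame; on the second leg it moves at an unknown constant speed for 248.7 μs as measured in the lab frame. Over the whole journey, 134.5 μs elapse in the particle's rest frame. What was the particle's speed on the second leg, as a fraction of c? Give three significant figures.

Leg 1: γ = 169; τ_1 = 252.3/169.0 = 1.493 μs.
Leg 2: speed unknown; τ_2 = 248.7/γ_2.
Total proper time: 1.493 + τ_2 = 134.5, so τ_2 = 134.5 − 1.493 = 133.0 μs.
γ_2 = 248.7/133.0 = 1.870; β = √(1 − 1/γ²) = √0.7140.

β = 0.845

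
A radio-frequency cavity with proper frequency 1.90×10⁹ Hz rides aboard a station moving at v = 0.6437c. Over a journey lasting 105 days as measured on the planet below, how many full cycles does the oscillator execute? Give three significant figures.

γ = 1/√(1 − 0.6437²) = 1/√0.5857 = 1.307
The oscillator's own cycle count is N = f × τ where τ is the proper time aboard the station. τ = Δt/γ = 105/1.307 = 80.35 days = 6.943×10⁶ s.
N = 1.90×10⁹ × 6.943×10⁶ = 1.319×10¹⁶.

N = 1.32×10¹⁶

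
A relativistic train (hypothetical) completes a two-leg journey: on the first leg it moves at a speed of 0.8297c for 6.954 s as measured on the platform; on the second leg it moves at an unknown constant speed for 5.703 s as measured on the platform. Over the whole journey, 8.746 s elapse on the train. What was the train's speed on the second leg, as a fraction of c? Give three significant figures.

β = 0.522

Leg 1: γ = 1/√(1 − 0.8297²) = 1/√0.3116 = 1.791; τ_1 = 6.954/1.791 = 3.882 s.
Leg 2: speed unknown; τ_2 = 5.703/γ_2.
Total proper time: 3.882 + τ_2 = 8.746, so τ_2 = 8.746 − 3.882 = 4.864 s.
γ_2 = 5.703/4.864 = 1.172; β = √(1 − 1/γ²) = √0.2725.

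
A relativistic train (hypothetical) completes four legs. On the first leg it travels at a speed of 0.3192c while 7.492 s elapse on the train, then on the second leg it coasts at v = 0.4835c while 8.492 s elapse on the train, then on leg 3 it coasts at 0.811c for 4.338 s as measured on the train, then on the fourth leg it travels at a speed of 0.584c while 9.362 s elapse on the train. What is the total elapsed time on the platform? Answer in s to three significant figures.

Leg 1: γ = 1/√(1 − 0.3192²) = 1/√0.8981 = 1.055; Δt_1 = 1.055 × 7.492 = 7.906 s.
Leg 2: γ = 1/√(1 − 0.4835²) = 1/√0.7662 = 1.142; Δt_2 = 1.142 × 8.492 = 9.701 s.
Leg 3: γ = 1/√(1 − 0.811²) = 1/√0.3423 = 1.709; Δt_3 = 1.709 × 4.338 = 7.415 s.
Leg 4: γ = 1/√(1 − 0.584²) = 1/√0.6589 = 1.232; Δt_4 = 1.232 × 9.362 = 11.53 s.
Total: 7.906 + 9.701 + 7.415 + 11.53 s.

Δt = 36.6 s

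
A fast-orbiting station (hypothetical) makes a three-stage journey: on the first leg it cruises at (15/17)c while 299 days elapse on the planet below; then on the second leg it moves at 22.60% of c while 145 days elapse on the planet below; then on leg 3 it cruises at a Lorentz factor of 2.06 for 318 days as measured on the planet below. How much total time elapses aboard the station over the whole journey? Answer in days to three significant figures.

Leg 1: γ = 1/√(1 − (15/17)²) = 17/8 = 2.125; τ_1 = 299/2.125 = 140.7 days.
Leg 2: β = 0.2260; γ = 1/√(1 − 0.2260²) = 1/√0.9489 = 1.027; τ_2 = 145/1.027 = 141.2 days.
Leg 3: γ = 2.06; τ_3 = 318/2.060 = 154.4 days.
Total: 140.7 + 141.2 + 154.4 days.

τ = 436 days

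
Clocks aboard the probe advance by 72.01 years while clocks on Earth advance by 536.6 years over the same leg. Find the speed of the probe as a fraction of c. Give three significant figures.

The proper time is measured aboard the probe (both events occur at the probe's location); Δt is measured on Earth. γ = Δt/τ = 536.6/72.01 = 7.452.
β = √(1 − 1/γ²) = √(1 − 0.01801) = √0.9820

β = 0.991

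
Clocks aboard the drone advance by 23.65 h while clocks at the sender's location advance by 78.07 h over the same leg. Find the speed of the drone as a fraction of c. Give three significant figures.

The proper time is measured aboard the drone (both events occur at the drone's location); Δt is measured at the sender's location. γ = Δt/τ = 78.07/23.65 = 3.301.
β = √(1 − 1/γ²) = √(1 − 0.09177) = √0.9082

v = 0.953c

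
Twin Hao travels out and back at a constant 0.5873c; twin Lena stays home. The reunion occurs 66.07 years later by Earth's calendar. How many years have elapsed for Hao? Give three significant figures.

τ = 53.5 years

γ = 1/√(1 − 0.5873²) = 1/√0.6551 = 1.236
Hao's clock measures proper time along the trip: τ = Δt/γ = 66.07/1.236 years.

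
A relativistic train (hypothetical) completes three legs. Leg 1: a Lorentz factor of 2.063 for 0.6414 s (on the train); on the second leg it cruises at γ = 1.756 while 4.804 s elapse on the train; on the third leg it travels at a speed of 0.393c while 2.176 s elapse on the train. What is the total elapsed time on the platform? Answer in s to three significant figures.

Δt = 12.1 s

Leg 1: γ = 2.063; Δt_1 = 2.063 × 0.6414 = 1.323 s.
Leg 2: γ = 1.756; Δt_2 = 1.756 × 4.804 = 8.436 s.
Leg 3: γ = 1/√(1 − 0.393²) = 1/√0.8456 = 1.088; Δt_3 = 1.088 × 2.176 = 2.366 s.
Total: 1.323 + 8.436 + 2.366 s.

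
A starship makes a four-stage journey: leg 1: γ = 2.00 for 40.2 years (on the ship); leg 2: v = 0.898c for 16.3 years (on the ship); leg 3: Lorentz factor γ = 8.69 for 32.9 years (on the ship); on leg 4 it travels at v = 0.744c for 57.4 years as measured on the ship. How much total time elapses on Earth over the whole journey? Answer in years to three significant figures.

Leg 1: γ = 2.00; Δt_1 = 2.000 × 40.2 = 80.40 years.
Leg 2: γ = 1/√(1 − 0.898²) = 1/√0.1936 = 2.273; Δt_2 = 2.273 × 16.3 = 37.05 years.
Leg 3: γ = 8.69; Δt_3 = 8.690 × 32.9 = 285.9 years.
Leg 4: γ = 1/√(1 − 0.744²) = 1/√0.4465 = 1.497; Δt_4 = 1.497 × 57.4 = 85.91 years.
Total: 80.40 + 37.05 + 285.9 + 85.91 years.

Δt = 489 years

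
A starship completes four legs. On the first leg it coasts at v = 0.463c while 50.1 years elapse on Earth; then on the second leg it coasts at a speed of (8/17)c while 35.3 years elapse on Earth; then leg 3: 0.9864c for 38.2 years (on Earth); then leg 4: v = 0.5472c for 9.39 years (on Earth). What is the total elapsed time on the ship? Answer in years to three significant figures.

τ = 89.7 years

Leg 1: γ = 1/√(1 − 0.463²) = 1/√0.7856 = 1.128; τ_1 = 50.1/1.128 = 44.41 years.
Leg 2: γ = 1/√(1 − (8/17)²) = 17/15 ≈ 1.133; τ_2 = 35.3/1.133 = 31.15 years.
Leg 3: γ = 1/√(1 − 0.9864²) = 1/√0.02702 = 6.084; τ_3 = 38.2/6.084 = 6.279 years.
Leg 4: γ = 1/√(1 − 0.5472²) = 1/√0.7006 = 1.195; τ_4 = 9.39/1.195 = 7.859 years.
Total: 44.41 + 31.15 + 6.279 + 7.859 years.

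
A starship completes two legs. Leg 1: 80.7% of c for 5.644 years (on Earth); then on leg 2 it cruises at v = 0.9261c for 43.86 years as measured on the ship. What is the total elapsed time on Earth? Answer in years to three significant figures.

Leg 1: 5.644 years is already measured on Earth.
Leg 2: γ = 1/√(1 − 0.9261²) = 1/√0.1423 = 2.651; Δt_2 = 2.651 × 43.86 = 116.3 years.
Total: 5.644 + 116.3 years.

Δt = 122 years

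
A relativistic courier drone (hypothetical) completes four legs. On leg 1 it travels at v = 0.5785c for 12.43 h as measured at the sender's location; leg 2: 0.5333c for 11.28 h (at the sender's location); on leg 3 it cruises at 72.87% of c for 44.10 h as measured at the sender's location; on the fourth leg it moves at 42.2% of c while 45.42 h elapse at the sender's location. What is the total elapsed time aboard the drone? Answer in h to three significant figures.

Leg 1: γ = 1/√(1 − 0.5785²) = 1/√0.6653 = 1.226; τ_1 = 12.43/1.226 = 10.14 h.
Leg 2: γ = 1/√(1 − 0.5333²) = 1/√0.7156 = 1.182; τ_2 = 11.28/1.182 = 9.542 h.
Leg 3: β = 0.7287; γ = 1/√(1 − 0.7287²) = 1/√0.4690 = 1.460; τ_3 = 44.10/1.460 = 30.20 h.
Leg 4: β = 0.422; γ = 1/√(1 − 0.422²) = 1/√0.8219 = 1.103; τ_4 = 45.42/1.103 = 41.18 h.
Total: 10.14 + 9.542 + 30.20 + 41.18 h.

τ = 91.1 h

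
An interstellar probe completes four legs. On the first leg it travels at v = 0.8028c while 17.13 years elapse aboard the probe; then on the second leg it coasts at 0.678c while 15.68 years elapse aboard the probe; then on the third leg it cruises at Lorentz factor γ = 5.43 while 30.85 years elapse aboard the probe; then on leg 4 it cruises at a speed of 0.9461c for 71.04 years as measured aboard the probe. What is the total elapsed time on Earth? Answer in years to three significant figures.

Δt = 437 years

Leg 1: γ = 1/√(1 − 0.8028²) = 1/√0.3555 = 1.677; Δt_1 = 1.677 × 17.13 = 28.73 years.
Leg 2: γ = 1/√(1 − 0.678²) = 1/√0.5403 = 1.360; Δt_2 = 1.360 × 15.68 = 21.33 years.
Leg 3: γ = 5.43; Δt_3 = 5.430 × 30.85 = 167.5 years.
Leg 4: γ = 1/√(1 − 0.9461²) = 1/√0.1049 = 3.088; Δt_4 = 3.088 × 71.04 = 219.3 years.
Total: 28.73 + 21.33 + 167.5 + 219.3 years.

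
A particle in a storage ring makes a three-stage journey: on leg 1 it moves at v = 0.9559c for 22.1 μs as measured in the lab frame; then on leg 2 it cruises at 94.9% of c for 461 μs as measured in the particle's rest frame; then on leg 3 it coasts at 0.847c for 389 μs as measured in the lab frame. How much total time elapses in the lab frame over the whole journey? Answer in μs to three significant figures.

Δt = 1870 μs

Leg 1: 22.1 μs is already measured in the lab frame.
Leg 2: β = 0.949; γ = 1/√(1 − 0.949²) = 1/√0.09940 = 3.172; Δt_2 = 3.172 × 461 = 1462 μs.
Leg 3: 389 μs is already measured in the lab frame.
Total: 22.10 + 1462 + 389.0 μs.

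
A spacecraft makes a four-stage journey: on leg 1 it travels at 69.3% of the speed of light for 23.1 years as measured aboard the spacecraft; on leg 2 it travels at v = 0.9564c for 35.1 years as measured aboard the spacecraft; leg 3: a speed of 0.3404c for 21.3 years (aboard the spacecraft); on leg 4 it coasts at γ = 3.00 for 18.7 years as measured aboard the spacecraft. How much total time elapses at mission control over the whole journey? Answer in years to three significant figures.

Δt = 231 years

Leg 1: β = 0.693; γ = 1/√(1 − 0.693²) = 1/√0.5198 = 1.387; Δt_1 = 1.387 × 23.1 = 32.04 years.
Leg 2: γ = 1/√(1 − 0.9564²) = 1/√0.08530 = 3.424; Δt_2 = 3.424 × 35.1 = 120.2 years.
Leg 3: γ = 1/√(1 − 0.3404²) = 1/√0.8841 = 1.064; Δt_3 = 1.064 × 21.3 = 22.65 years.
Leg 4: γ = 3.00; Δt_4 = 3.000 × 18.7 = 56.10 years.
Total: 32.04 + 120.2 + 22.65 + 56.10 years.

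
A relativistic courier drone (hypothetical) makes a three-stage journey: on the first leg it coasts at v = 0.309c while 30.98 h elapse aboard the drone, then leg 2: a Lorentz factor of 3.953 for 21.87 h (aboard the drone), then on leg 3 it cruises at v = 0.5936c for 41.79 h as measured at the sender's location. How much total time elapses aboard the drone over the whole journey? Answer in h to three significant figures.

τ = 86.5 h

Leg 1: 30.98 h is already measured aboard the drone.
Leg 2: 21.87 h is already measured aboard the drone.
Leg 3: γ = 1/√(1 − 0.5936²) = 1/√0.6476 = 1.243; τ_3 = 41.79/1.243 = 33.63 h.
Total: 30.98 + 21.87 + 33.63 h.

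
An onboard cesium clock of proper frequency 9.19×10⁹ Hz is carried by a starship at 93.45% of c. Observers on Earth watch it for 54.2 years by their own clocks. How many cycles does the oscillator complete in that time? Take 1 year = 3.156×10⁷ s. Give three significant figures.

N = 5.60×10¹⁸

β = 0.9345; γ = 1/√(1 − 0.9345²) = 1/√0.1267 = 2.809
During 54.2 years of lab time, the oscillator's proper time advances by τ = Δt/γ = 54.2/2.809 = 19.29 years = 6.089×10⁸ s.
N = f × τ = 9.19×10⁹ × 6.089×10⁸ = 5.596×10¹⁸.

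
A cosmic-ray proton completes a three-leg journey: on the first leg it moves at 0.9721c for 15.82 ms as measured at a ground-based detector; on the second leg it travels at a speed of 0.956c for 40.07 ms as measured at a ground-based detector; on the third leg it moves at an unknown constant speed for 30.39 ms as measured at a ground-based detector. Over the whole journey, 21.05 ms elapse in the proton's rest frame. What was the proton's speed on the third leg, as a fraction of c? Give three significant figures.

β = 0.983

Leg 1: γ = 1/√(1 − 0.9721²) = 1/√0.05502 = 4.263; τ_1 = 15.82/4.263 = 3.711 ms.
Leg 2: γ = 1/√(1 − 0.956²) = 1/√0.08606 = 3.409; τ_2 = 40.07/3.409 = 11.76 ms.
Leg 3: speed unknown; τ_3 = 30.39/γ_3.
Total proper time: 3.711 + 11.76 + τ_3 = 21.05, so τ_3 = 21.05 − 15.47 = 5.584 ms.
γ_3 = 30.39/5.584 = 5.442; β = √(1 − 1/γ²) = √0.9662.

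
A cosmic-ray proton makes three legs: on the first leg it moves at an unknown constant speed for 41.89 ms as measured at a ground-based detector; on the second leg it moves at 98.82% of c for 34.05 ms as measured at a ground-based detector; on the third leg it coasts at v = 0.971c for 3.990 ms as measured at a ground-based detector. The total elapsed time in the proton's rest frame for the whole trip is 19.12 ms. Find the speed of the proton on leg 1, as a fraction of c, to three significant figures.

Leg 1: speed unknown; τ_1 = 41.89/γ_1.
Leg 2: β = 0.9882; γ = 1/√(1 − 0.9882²) = 1/√0.02346 = 6.529; τ_2 = 34.05/6.529 = 5.215 ms.
Leg 3: γ = 1/√(1 − 0.971²) = 1/√0.05716 = 4.183; τ_3 = 3.990/4.183 = 0.9539 ms.
Total proper time: τ_1 + 5.215 + 0.9539 = 19.12, so τ_1 = 19.12 − 6.169 = 12.95 ms.
γ_1 = 41.89/12.95 = 3.235; β = √(1 − 1/γ²) = √0.9044.

β = 0.951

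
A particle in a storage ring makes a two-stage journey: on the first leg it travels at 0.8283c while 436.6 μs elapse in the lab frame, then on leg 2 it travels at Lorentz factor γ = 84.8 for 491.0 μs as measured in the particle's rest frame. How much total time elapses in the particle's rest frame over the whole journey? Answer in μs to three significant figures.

τ = 736 μs

Leg 1: γ = 1/√(1 − 0.8283²) = 1/√0.3139 = 1.785; τ_1 = 436.6/1.785 = 244.6 μs.
Leg 2: 491.0 μs is already measured in the particle's rest frame.
Total: 244.6 + 491.0 μs.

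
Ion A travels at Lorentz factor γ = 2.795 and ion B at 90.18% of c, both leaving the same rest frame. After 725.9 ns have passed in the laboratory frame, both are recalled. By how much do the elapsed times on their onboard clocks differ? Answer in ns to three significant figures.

|τ_A − τ_B| = 54.0 ns

A: γ = 2.795; τ_A = 725.9/2.795 = 259.7 ns.
B: β = 0.9018; γ = 1/√(1 − 0.9018²) = 1/√0.1868 = 2.314; τ_B = 725.9/2.314 = 313.7 ns.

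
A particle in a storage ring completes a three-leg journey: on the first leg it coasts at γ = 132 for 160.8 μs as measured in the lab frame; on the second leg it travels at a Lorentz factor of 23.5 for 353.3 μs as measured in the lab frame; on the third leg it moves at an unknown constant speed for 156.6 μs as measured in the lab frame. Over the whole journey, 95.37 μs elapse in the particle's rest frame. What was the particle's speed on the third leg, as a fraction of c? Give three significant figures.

β = 0.863

Leg 1: γ = 132; τ_1 = 160.8/132.0 = 1.218 μs.
Leg 2: γ = 23.5; τ_2 = 353.3/23.50 = 15.03 μs.
Leg 3: speed unknown; τ_3 = 156.6/γ_3.
Total proper time: 1.218 + 15.03 + τ_3 = 95.37, so τ_3 = 95.37 − 16.25 = 79.12 μs.
γ_3 = 156.6/79.12 = 1.979; β = √(1 − 1/γ²) = √0.7448.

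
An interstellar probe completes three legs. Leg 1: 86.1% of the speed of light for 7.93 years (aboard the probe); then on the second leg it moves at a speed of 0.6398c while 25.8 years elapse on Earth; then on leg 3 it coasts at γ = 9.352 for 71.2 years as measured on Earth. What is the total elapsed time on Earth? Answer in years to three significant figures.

Leg 1: β = 0.861; γ = 1/√(1 − 0.861²) = 1/√0.2587 = 1.966; Δt_1 = 1.966 × 7.93 = 15.59 years.
Leg 2: 25.8 years is already measured on Earth.
Leg 3: 71.2 years is already measured on Earth.
Total: 15.59 + 25.80 + 71.20 years.

Δt = 113 years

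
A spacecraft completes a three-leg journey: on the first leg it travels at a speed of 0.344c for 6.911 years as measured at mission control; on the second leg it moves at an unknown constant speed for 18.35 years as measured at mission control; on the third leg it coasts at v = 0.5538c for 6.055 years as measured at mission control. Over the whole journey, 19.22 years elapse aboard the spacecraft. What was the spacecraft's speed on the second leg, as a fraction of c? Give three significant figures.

β = 0.908

Leg 1: γ = 1/√(1 − 0.344²) = 1/√0.8817 = 1.065; τ_1 = 6.911/1.065 = 6.489 years.
Leg 2: speed unknown; τ_2 = 18.35/γ_2.
Leg 3: γ = 1/√(1 − 0.5538²) = 1/√0.6933 = 1.201; τ_3 = 6.055/1.201 = 5.042 years.
Total proper time: 6.489 + τ_2 + 5.042 = 19.22, so τ_2 = 19.22 − 11.53 = 7.689 years.
γ_2 = 18.35/7.689 = 2.386; β = √(1 − 1/γ²) = √0.8244.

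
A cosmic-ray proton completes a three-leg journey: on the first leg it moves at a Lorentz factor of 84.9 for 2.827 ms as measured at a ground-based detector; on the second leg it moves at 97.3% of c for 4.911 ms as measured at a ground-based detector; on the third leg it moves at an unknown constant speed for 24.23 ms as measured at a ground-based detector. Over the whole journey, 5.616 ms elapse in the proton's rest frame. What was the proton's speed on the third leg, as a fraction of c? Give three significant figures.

Leg 1: γ = 84.9; τ_1 = 2.827/84.90 = 0.03330 ms.
Leg 2: β = 0.973; γ = 1/√(1 − 0.973²) = 1/√0.05327 = 4.333; τ_2 = 4.911/4.333 = 1.133 ms.
Leg 3: speed unknown; τ_3 = 24.23/γ_3.
Total proper time: 0.03330 + 1.133 + τ_3 = 5.616, so τ_3 = 5.616 − 1.167 = 4.449 ms.
γ_3 = 24.23/4.449 = 5.446; β = √(1 − 1/γ²) = √0.9663.

β = 0.983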